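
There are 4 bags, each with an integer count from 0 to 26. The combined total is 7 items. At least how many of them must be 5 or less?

3

Each value above 5 is at least 6, contributing at least 6 − 0 = 6 above the floor 0.
The sum exceeds the floor total 0 by 7, so at most ⌊7/6⌋ = 1 exceed 5, and at least 3 are ≤ 5.
Exactly 3 works: 3 values at 0 and 1 at 6 total 6; raise one of the low values by 1 (still ≤ 5) to hit 7.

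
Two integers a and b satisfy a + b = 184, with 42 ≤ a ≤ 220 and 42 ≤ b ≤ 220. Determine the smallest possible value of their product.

5964

Since a + b is fixed, pushing one of them to its bound minimizes the product.
At the endpoint a = 42, b = 184 − 42 = 142, so ab = 42 × 142 = 5964.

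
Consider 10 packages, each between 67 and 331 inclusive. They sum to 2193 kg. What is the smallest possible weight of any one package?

To make one package as small as possible, make the other 9 as large as possible.
The other 9 can take up 9 × 331 = 2979 ≥ 2193 − 67, so one package can sit at its floor of 67.
Achievable: one at 67 and the other 9 totalling 2126, which fits since 9 × 67 ≤ 2126 ≤ 9 × 331.

67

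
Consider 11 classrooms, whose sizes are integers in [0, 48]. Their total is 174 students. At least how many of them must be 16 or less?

Let j be the number exceeding 16. Then the total is ≥ 17·j + 0·(11 − j) = 0 + 17j.
So 17j ≤ 174 and j ≤ 10; hence at least 11 − 10 = 1 are ≤ 16.
Exactly 1 works: 1 value at 0 and 10 at 17 total 170; raise one of the low values by 4 (still ≤ 16) to hit 174.

1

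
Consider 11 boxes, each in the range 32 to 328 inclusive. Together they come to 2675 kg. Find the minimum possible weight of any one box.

32

To make one box as small as possible, make the other 10 as large as possible.
The other 10 can take up 10 × 328 = 3280 ≥ 2675 − 32, so one box can sit at its floor of 32.
Achievable: one at 32 and the other 10 totalling 2643, which fits since 10 × 32 ≤ 2643 ≤ 10 × 328.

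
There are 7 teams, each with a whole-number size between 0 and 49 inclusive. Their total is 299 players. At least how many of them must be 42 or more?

2

Each value short of 42 is at most 41, costing at least 49 − 41 = 8 against the maximum total of 343.
We can afford to lose at most 343 − 299 = 44, so at most ⌊44/8⌋ = 5 fall short, and at least 2 are ≥ 42.
Exactly 2 works: 2 values at 49 and 5 at 41 total 303; lower one of the high values by 4 (still ≥ 42) to hit 299.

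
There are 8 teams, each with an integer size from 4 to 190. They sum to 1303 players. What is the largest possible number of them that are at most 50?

Each value at 50 or below falls at least 190 − 50 = 140 short of the ceiling 190.
The ceiling total is 8 × 190 = 1520, and we need 1303, so at most ⌊(1520 − 1303)/140⌋ = 1 can be that low.
k = 1 is achieved by 1 value at 50 and 7 at 190, total 1380; lower one of the 190's by 77 (still > 50) to reach 1303.

1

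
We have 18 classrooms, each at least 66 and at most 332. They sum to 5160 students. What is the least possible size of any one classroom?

To make one classroom as small as possible, make the other 17 as large as possible.
The other 17 can take up 17 × 332 = 5644 ≥ 5160 − 66, so one classroom can sit at its floor of 66.
Achievable: one at 66 and the other 17 totalling 5094, which fits since 17 × 66 ≤ 5094 ≤ 17 × 332.

66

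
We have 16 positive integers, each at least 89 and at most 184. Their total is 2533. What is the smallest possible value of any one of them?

Minimizing one value means maximizing the remaining 15.
The other 15 can take up 15 × 184 = 2760 ≥ 2533 − 89, so one integer can sit at its floor of 89.
Achievable: one at 89 and the other 15 totalling 2444, which fits since 15 × 89 ≤ 2444 ≤ 15 × 184.

89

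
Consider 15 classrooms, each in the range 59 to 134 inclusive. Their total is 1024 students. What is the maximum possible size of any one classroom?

134

To make one classroom as large as possible, make the other 14 as small as possible.
The other 14 contribute at least 14 × 59 = 826, leaving at most 1024 − 826 = 198.
But each classroom is capped at 134, so the maximum is 134.
Achievable: one at 134 and the other 14 totalling 890, which fits since 14 × 59 ≤ 890 ≤ 14 × 134.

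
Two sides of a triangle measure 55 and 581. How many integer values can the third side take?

The triangle inequality gives |55 − 581| < c < 55 + 581, i.e. 526 < c < 636.
So c can be any integer from 527 to 635: 109 values.

109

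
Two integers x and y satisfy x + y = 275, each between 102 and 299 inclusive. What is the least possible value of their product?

Since x + y is fixed, pushing one of them to its bound minimizes the product.
The extreme feasible split is x = 102, y = 173, giving xy = 17646.

17646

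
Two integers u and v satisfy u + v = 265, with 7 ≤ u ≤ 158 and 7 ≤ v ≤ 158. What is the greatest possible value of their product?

With u + v fixed, uv peaks when the two are closest together.
Taking u = 132 and v = 133 (both in [7, 158]) gives uv = 17556.

17556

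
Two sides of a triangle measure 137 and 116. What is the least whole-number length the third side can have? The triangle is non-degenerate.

22

The third side must exceed |137 − 116| = 21.
The smallest integer above 21 is 22.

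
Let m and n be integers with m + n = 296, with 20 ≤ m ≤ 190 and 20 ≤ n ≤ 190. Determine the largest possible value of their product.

With m + n fixed, mn peaks when the two are closest together.
Taking m = 148 and n = 148 (both in [20, 190]) gives mn = 21904.

21904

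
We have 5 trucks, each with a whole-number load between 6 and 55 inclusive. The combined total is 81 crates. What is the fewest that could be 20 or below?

2

Let j be the number exceeding 20. Then the total is ≥ 21·j + 6·(5 − j) = 30 + 15j.
So 15j ≤ 51 and j ≤ 3; hence at least 5 − 3 = 2 are ≤ 20.
Exactly 2 works: 2 values at 6 and 3 at 21 total 75; raise one of the low values by 6 (still ≤ 20) to hit 81.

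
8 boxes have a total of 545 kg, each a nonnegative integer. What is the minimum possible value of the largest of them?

If every one of the 8 were at most 68, the total would be at most 8 × 68 = 544 < 545.
Equality holds with 1 value of 69 and 7 values of 68.

69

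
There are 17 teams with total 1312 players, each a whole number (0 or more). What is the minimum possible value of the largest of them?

78

The 17 values sum to 1312, so their maximum is at least ⌈1312/17⌉ = 78.
Achievable: 3 of them at 78 and 14 at 77 total 1312.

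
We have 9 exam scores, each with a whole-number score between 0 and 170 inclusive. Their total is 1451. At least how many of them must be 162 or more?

1

Each value short of 162 is at most 161, costing at least 170 − 161 = 9 against the maximum total of 1530.
We can afford to lose at most 1530 − 1451 = 79, so at most ⌊79/9⌋ = 8 fall short, and at least 1 are ≥ 162.
Exactly 1 works: 1 value at 170 and 8 at 161 total 1458; lower one of the high values by 7 (still ≥ 162) to hit 1451.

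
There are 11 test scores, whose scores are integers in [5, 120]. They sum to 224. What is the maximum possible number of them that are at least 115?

1

With k values at 115 or above and the rest at least 5, the sum is at least 55 + 110k.
Since the sum is 224, we need 110k ≤ 169, i.e. k ≤ 1.
k = 1 is achieved by 1 value at 115 and 10 at 5, total 165; add 59 to one value (staying below 115) to reach 224.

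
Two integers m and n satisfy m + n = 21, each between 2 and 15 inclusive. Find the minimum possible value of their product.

90

For a fixed sum, mn is smallest when m and n are as far apart as possible.
At the endpoint m = 6, n = 21 − 6 = 15, so mn = 6 × 15 = 90.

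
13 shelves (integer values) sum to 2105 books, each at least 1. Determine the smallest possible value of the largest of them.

The average is 2105/13 > 161, so not all 13 can be 161 or less; the largest is ≥ 162.
Achievable: 12 of them at 162 and 1 at 161 total 2105.

162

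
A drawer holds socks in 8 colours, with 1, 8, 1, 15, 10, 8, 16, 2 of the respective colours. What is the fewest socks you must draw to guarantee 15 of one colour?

In the worst case you take as many as possible of each colour without reaching 15: 1 + 8 + 1 + 14 + 10 + 8 + 14 + 2 = 58.
The next one must give 15 of some colour, so 58 + 1 = 59.

59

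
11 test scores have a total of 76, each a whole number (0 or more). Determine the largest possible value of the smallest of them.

6

If every one of the 11 were at least 7, the total would be at least 11 × 7 = 77 > 76.
Equality holds with 1 value of 6 and 10 values of 7.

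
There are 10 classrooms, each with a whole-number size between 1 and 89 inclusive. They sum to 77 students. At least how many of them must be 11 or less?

4

Let j be the number exceeding 11. Then the total is ≥ 12·j + 1·(10 − j) = 10 + 11j.
So 11j ≤ 67 and j ≤ 6; hence at least 10 − 6 = 4 are ≤ 11.
Exactly 4 works: 4 values at 1 and 6 at 12 total 76; raise one of the low values by 1 (still ≤ 11) to hit 77.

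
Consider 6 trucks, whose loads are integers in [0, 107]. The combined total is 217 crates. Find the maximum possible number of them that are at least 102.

2

With k values at 102 or above and the rest at least 0, the sum is at least 0 + 102k.
Since the sum is 217, we need 102k ≤ 217, i.e. k ≤ 2.
k = 2 is achieved by 2 values at 102 and 4 at 0, total 204; add 13 to one value (staying below 102) to reach 217.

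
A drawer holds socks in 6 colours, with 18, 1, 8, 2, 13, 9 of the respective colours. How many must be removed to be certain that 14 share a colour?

In the worst case you take as many as possible of each colour without reaching 14: 13 + 1 + 8 + 2 + 13 + 9 = 46.
The next one must give 14 of some colour, so 46 + 1 = 47.

47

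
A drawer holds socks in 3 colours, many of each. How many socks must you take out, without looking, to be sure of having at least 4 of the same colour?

10

In the worst case you draw 3 of each of the 3 colours: 3 × 3 = 9.
One more forces 4 of some colour, so 9 + 1 = 10.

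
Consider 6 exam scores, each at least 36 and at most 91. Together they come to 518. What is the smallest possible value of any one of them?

63

Minimizing one value means maximizing the remaining 5.
The other 5 contribute at most 5 × 91 = 455, leaving at least 518 − 455 = 63.
Since 63 ≥ 36, this is achievable: one at 63 and 5 at 91.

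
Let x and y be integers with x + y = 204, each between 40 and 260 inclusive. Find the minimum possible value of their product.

Since x + y is fixed, pushing one of them to its bound minimizes the product.
The extreme feasible split is x = 40, y = 164, giving xy = 6560.

6560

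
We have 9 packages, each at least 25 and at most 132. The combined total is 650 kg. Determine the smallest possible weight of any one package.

To make one package as small as possible, make the other 8 as large as possible.
The other 8 can take up 8 × 132 = 1056 ≥ 650 − 25, so one package can sit at its floor of 25.
Achievable: one at 25 and the other 8 totalling 625, which fits since 8 × 25 ≤ 625 ≤ 8 × 132.

25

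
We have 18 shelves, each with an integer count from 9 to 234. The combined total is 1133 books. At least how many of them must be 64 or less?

1

If only k of them are at most 64, the other 18 − k are at least 65, so the total is at least (18 − k)·65 + k·9.
This is ≤ 1133, so (18 − k)·65 + 9k ≤ 1133, which gives k ≥ 1.
Exactly 1 works: 1 value at 9 and 17 at 65 total 1114; raise one of the low values by 19 (still ≤ 64) to hit 1133.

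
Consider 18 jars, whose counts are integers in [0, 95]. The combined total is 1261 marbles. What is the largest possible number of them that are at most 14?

Each value at 14 or below falls at least 95 − 14 = 81 short of the ceiling 95.
The ceiling total is 18 × 95 = 1710, and we need 1261, so at most ⌊(1710 − 1261)/81⌋ = 5 can be that low.
k = 5 is achieved by 5 values at 14 and 13 at 95, total 1305; lower one of the 95's by 44 (still > 14) to reach 1261.

5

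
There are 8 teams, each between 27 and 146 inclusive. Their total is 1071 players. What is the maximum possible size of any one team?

Maximizing one value means minimizing the remaining 7.
The other 7 contribute at least 7 × 27 = 189, leaving at most 1071 − 189 = 882.
But each team is capped at 146, so the maximum is 146.
Achievable: one at 146 and the other 7 totalling 925, which fits since 7 × 27 ≤ 925 ≤ 7 × 146.

146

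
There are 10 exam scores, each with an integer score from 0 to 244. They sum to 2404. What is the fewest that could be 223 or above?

If only k of them are at least 223, the other 10 − k are at most 222, so the total is at most k·244 + (10 − k)·222.
This must reach 2404, so k·244 + (10 − k)·222 ≥ 2404, giving k ≥ 9.
Exactly 9 works: 9 values at 244 and 1 at 222 total 2418; lower one of the high values by 14 (still ≥ 223) to hit 2404.

9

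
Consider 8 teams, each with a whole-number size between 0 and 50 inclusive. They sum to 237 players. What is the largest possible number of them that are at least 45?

5

With k values at 45 or above and the rest at least 0, the sum is at least 0 + 45k.
Since the sum is 237, we need 45k ≤ 237, i.e. k ≤ 5.
k = 5 is achieved by 5 values at 45 and 3 at 0, total 225; add 12 to one value (staying below 45) to reach 237.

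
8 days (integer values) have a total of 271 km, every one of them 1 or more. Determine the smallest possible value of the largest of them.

The average is 271/8 > 33, so not all 8 can be 33 or less; the largest is ≥ 34.
Taking 1 copy of 33 and 7 copies of 34 gives exactly 271, so 34 is attained.

34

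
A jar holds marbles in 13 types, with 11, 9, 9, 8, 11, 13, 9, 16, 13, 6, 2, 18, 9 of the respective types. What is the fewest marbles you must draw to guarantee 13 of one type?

123

In the worst case you take as many as possible of each type without reaching 13: 11 + 9 + 9 + 8 + 11 + 12 + 9 + 12 + 12 + 6 + 2 + 12 + 9 = 122.
The next one must give 13 of some type, so 122 + 1 = 123.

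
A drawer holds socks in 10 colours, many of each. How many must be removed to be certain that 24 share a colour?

231

You could draw 23 of every colour without reaching 24 of any — 230 in all.
One more forces 24 of some colour, so 230 + 1 = 231.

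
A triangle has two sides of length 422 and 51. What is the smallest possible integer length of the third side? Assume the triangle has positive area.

372

The third side must exceed |422 − 51| = 371.
The smallest integer above 371 is 372.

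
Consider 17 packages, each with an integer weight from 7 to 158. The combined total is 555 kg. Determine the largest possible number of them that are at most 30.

16

Each value at 30 or below falls at least 158 − 30 = 128 short of the ceiling 158.
The ceiling total is 17 × 158 = 2686, and we need 555, so at most ⌊(2686 − 555)/128⌋ = 16 can be that low.
k = 16 is achieved by 16 values at 30 and 1 at 158, total 638; lower one of the 158's by 83 (still > 30) to reach 555.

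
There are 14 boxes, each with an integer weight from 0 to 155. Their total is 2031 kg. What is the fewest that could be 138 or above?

7

Suppose at most 14 − j of them reach 138; then j values are ≤ 137 and the rest ≤ 155.
The total is then ≤ 137·j + 155·(14 − j) = 2170 − 18j. For this to be ≥ 2031 we need j ≤ 7, so at least 14 − 7 = 7 must reach 138.
Exactly 7 works: 7 values at 155 and 7 at 137 total 2044; lower one of the high values by 13 (still ≥ 138) to hit 2031.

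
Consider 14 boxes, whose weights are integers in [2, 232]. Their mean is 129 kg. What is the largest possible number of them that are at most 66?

The total is 14 × 129 = 1806.
Each value at 66 or below falls at least 232 − 66 = 166 short of the ceiling 232.
The ceiling total is 14 × 232 = 3248, and we need 1806, so at most ⌊(3248 − 1806)/166⌋ = 8 can be that low.
k = 8 is achieved by 8 values at 66 and 6 at 232, total 1920; lower one of the 232's by 114 (still > 66) to reach 1806.

8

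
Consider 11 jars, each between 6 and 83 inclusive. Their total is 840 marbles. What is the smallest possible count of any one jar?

10

Minimizing one value means maximizing the remaining 10.
The other 10 contribute at most 10 × 83 = 830, leaving at least 840 − 830 = 10.
Since 10 ≥ 6, this is achievable: one at 10 and 10 at 83.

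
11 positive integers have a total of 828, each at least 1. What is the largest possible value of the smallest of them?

The 11 values sum to 828, so their minimum is at most ⌊828/11⌋ = 75.
Taking 8 copies of 75 and 3 copies of 76 gives exactly 828, so 75 is attained.

75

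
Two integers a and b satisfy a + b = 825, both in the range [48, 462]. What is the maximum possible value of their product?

With a + b fixed, ab peaks when the two are closest together.
Taking a = 412 and b = 413 (both in [48, 462]) gives ab = 170156.

170156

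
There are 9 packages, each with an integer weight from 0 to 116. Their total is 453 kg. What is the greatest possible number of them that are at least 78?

If k of the values are ≥ 78, the total is ≥ 78k + 0(9 − k).
Setting 78k + 0(9 − k) ≤ 453 gives 78k ≤ 453, so k ≤ 5.
k = 5 is achieved by 5 values at 78 and 4 at 0, total 390; add 63 to one value (staying below 78) to reach 453.

5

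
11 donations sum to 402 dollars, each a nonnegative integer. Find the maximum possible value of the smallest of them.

The average is 402/11 < 37, so some value is ≤ 36.
Achievable: 5 of them at 36 and 6 at 37 total 402.

36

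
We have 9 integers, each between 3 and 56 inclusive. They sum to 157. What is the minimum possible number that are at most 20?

2

If only k of them are at most 20, the other 9 − k are at least 21, so the total is at least (9 − k)·21 + k·3.
This is ≤ 157, so (9 − k)·21 + 3k ≤ 157, which gives k ≥ 2.
Exactly 2 works: 2 values at 3 and 7 at 21 total 153; raise one of the low values by 4 (still ≤ 20) to hit 157.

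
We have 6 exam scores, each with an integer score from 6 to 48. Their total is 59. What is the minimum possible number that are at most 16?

Each value above 16 is at least 17, contributing at least 17 − 6 = 11 above the floor 6.
The sum exceeds the floor total 36 by 23, so at most ⌊23/11⌋ = 2 exceed 16, and at least 4 are ≤ 16.
Exactly 4 works: 4 values at 6 and 2 at 17 total 58; raise one of the low values by 1 (still ≤ 16) to hit 59.

4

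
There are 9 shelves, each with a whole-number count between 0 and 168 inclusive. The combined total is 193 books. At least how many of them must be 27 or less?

3

Each value above 27 is at least 28, contributing at least 28 − 0 = 28 above the floor 0.
The sum exceeds the floor total 0 by 193, so at most ⌊193/28⌋ = 6 exceed 27, and at least 3 are ≤ 27.
Exactly 3 works: 3 values at 0 and 6 at 28 total 168; raise one of the low values by 25 (still ≤ 27) to hit 193.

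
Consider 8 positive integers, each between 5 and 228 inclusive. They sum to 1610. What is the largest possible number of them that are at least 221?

Suppose k of them are at least 221. Those contribute at least 221 each and the other 8 − k at least 5 each.
So the total is at least 221k + 5(8 − k) = 40 + 216k. This must be ≤ 1610, giving k ≤ 7.
k = 7 is achieved by 7 values at 221 and 1 at 5, total 1552; add 58 to one value (staying below 221) to reach 1610.

7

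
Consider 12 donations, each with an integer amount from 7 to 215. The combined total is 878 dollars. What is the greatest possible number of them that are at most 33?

9

Each value at 33 or below falls at least 215 − 33 = 182 short of the ceiling 215.
The ceiling total is 12 × 215 = 2580, and we need 878, so at most ⌊(2580 − 878)/182⌋ = 9 can be that low.
k = 9 is achieved by 9 values at 33 and 3 at 215, total 942; lower one of the 215's by 64 (still > 33) to reach 878.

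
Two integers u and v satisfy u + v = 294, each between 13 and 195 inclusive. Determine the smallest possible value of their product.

19305

Since u + v is fixed, pushing one of them to its bound minimizes the product.
At the endpoint u = 99, v = 294 − 99 = 195, so uv = 99 × 195 = 19305.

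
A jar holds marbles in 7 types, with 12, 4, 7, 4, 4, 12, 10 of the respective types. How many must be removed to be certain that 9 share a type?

44

In the worst case you take as many as possible of each type without reaching 9: 8 + 4 + 7 + 4 + 4 + 8 + 8 = 43.
The next one must give 9 of some type, so 43 + 1 = 44.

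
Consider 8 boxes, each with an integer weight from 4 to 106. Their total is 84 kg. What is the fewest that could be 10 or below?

Let j be the number exceeding 10. Then the total is ≥ 11·j + 4·(8 − j) = 32 + 7j.
So 7j ≤ 52 and j ≤ 7; hence at least 8 − 7 = 1 are ≤ 10.
Exactly 1 works: 1 value at 4 and 7 at 11 total 81; raise one of the low values by 3 (still ≤ 10) to hit 84.

1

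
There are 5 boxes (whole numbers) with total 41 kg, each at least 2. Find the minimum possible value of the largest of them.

9

If every one of the 5 were at most 8, the total would be at most 5 × 8 = 40 < 41.
Taking 4 copies of 8 and 1 copy of 9 gives exactly 41, so 9 is attained.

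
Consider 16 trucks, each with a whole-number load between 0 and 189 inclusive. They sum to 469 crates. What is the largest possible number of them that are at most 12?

14

Suppose k of them are at most 12. Those contribute at most 12 each and the rest at most 189 each.
So the total is at most 12k + 189(16 − k) = 3024 − 177k. This must still be ≥ 469, so k ≤ 14.
k = 14 is achieved by 14 values at 12 and 2 at 189, total 546; lower one of the 189's by 77 (still > 12) to reach 469.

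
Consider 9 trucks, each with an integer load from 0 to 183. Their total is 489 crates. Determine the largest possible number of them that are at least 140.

Suppose k of them are at least 140. Those contribute at least 140 each and the other 9 − k at least 0 each.
So the total is at least 140k + 0(9 − k) = 0 + 140k. This must be ≤ 489, giving k ≤ 3.
k = 3 is achieved by 3 values at 140 and 6 at 0, total 420; add 69 to one value (staying below 140) to reach 489.

3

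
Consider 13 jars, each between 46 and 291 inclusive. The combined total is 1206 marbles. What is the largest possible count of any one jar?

To make one jar as large as possible, make the other 12 as small as possible.
The other 12 contribute at least 12 × 46 = 552, leaving at most 1206 − 552 = 654.
But each jar is capped at 291, so the maximum is 291.
Achievable: one at 291 and the other 12 totalling 915, which fits since 12 × 46 ≤ 915 ≤ 12 × 291.

291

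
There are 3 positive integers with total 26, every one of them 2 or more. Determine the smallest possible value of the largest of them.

9

Some value must be at least ⌈26/3⌉ = 9, since 3 × 8 = 24 < 26.
Taking 1 copy of 8 and 2 copies of 9 gives exactly 26, so 9 is attained.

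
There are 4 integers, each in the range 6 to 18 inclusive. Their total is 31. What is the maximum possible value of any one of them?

To make one integer as large as possible, make the other 3 as small as possible.
The other 3 contribute at least 3 × 6 = 18, leaving at most 31 − 18 = 13.
Since 13 ≤ 18, this is achievable: one at 13 and 3 at 6.

13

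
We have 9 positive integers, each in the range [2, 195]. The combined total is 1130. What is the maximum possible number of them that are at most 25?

Each value at 25 or below falls at least 195 − 25 = 170 short of the ceiling 195.
The ceiling total is 9 × 195 = 1755, and we need 1130, so at most ⌊(1755 − 1130)/170⌋ = 3 can be that low.
k = 3 is achieved by 3 values at 25 and 6 at 195, total 1245; lower one of the 195's by 115 (still > 25) to reach 1130.

3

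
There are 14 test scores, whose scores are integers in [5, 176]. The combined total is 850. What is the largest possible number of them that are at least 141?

Suppose k of them are at least 141. Those contribute at least 141 each and the other 14 − k at least 5 each.
So the total is at least 141k + 5(14 − k) = 70 + 136k. This must be ≤ 850, giving k ≤ 5.
k = 5 is achieved by 5 values at 141 and 9 at 5, total 750; add 100 to one value (staying below 141) to reach 850.

5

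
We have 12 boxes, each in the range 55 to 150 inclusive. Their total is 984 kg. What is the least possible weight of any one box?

To make one box as small as possible, make the other 11 as large as possible.
The other 11 can take up 11 × 150 = 1650 ≥ 984 − 55, so one box can sit at its floor of 55.
Achievable: one at 55 and the other 11 totalling 929, which fits since 11 × 55 ≤ 929 ≤ 11 × 150.

55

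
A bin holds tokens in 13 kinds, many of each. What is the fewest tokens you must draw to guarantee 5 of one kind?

You could draw 4 of every kind without reaching 5 of any — 52 in all.
One more forces 5 of some kind, so 52 + 1 = 53.

53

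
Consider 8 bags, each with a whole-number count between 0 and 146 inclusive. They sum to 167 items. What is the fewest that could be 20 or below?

Each value above 20 is at least 21, contributing at least 21 − 0 = 21 above the floor 0.
The sum exceeds the floor total 0 by 167, so at most ⌊167/21⌋ = 7 exceed 20, and at least 1 are ≤ 20.
Exactly 1 works: 1 value at 0 and 7 at 21 total 147; raise one of the low values by 20 (still ≤ 20) to hit 167.

1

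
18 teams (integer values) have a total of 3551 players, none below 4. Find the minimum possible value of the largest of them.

The 18 values sum to 3551, so their maximum is at least ⌈3551/18⌉ = 198.
Taking 13 copies of 197 and 5 copies of 198 gives exactly 3551, so 198 is attained.

198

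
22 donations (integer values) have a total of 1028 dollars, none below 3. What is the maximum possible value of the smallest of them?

46

If every one of the 22 were at least 47, the total would be at least 22 × 47 = 1034 > 1028.
Taking 6 copies of 46 and 16 copies of 47 gives exactly 1028, so 46 is attained.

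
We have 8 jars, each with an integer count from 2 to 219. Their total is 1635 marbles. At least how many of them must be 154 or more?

Each value short of 154 is at most 153, costing at least 219 − 153 = 66 against the maximum total of 1752.
We can afford to lose at most 1752 − 1635 = 117, so at most ⌊117/66⌋ = 1 fall short, and at least 7 are ≥ 154.
Exactly 7 works: 7 values at 219 and 1 at 153 total 1686; lower one of the high values by 51 (still ≥ 154) to hit 1635.

7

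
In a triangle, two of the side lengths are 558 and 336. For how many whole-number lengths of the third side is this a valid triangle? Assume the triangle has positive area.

671

The triangle inequality gives |558 − 336| < c < 558 + 336, i.e. 222 < c < 894.
So c can be any integer from 223 to 893: 671 values.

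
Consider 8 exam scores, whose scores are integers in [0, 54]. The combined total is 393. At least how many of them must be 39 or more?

Suppose at most 8 − j of them reach 39; then j values are ≤ 38 and the rest ≤ 54.
The total is then ≤ 38·j + 54·(8 − j) = 432 − 16j. For this to be ≥ 393 we need j ≤ 2, so at least 8 − 2 = 6 must reach 39.
Exactly 6 works: 6 values at 54 and 2 at 38 total 400; lower one of the high values by 7 (still ≥ 39) to hit 393.

6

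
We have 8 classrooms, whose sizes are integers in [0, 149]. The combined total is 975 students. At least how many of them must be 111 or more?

3

Each value short of 111 is at most 110, costing at least 149 − 110 = 39 against the maximum total of 1192.
We can afford to lose at most 1192 − 975 = 217, so at most ⌊217/39⌋ = 5 fall short, and at least 3 are ≥ 111.
Exactly 3 works: 3 values at 149 and 5 at 110 total 997; lower one of the high values by 22 (still ≥ 111) to hit 975.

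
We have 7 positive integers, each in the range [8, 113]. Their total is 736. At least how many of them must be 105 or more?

1

Each value short of 105 is at most 104, costing at least 113 − 104 = 9 against the maximum total of 791.
We can afford to lose at most 791 − 736 = 55, so at most ⌊55/9⌋ = 6 fall short, and at least 1 are ≥ 105.
Exactly 1 works: 1 value at 113 and 6 at 104 total 737; lower one of the high values by 1 (still ≥ 105) to hit 736.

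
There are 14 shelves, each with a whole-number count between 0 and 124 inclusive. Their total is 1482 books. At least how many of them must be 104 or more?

Each value short of 104 is at most 103, costing at least 124 − 103 = 21 against the maximum total of 1736.
We can afford to lose at most 1736 − 1482 = 254, so at most ⌊254/21⌋ = 12 fall short, and at least 2 are ≥ 104.
Exactly 2 works: 2 values at 124 and 12 at 103 total 1484; lower one of the high values by 2 (still ≥ 104) to hit 1482.

2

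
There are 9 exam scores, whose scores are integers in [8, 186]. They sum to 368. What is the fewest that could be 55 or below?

If only k of them are at most 55, the other 9 − k are at least 56, so the total is at least (9 − k)·56 + k·8.
This is ≤ 368, so (9 − k)·56 + 8k ≤ 368, which gives k ≥ 3.
Exactly 3 works: 3 values at 8 and 6 at 56 total 360; raise one of the low values by 8 (still ≤ 55) to hit 368.

3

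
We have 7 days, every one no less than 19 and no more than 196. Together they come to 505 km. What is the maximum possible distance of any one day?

196

To make one day as large as possible, make the other 6 as small as possible.
The other 6 contribute at least 6 × 19 = 114, leaving at most 505 − 114 = 391.
But each day is capped at 196, so the maximum is 196.
Achievable: one at 196 and the other 6 totalling 309, which fits since 6 × 19 ≤ 309 ≤ 6 × 196.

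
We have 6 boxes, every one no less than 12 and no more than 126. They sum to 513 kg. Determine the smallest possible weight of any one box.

To make one box as small as possible, make the other 5 as large as possible.
The other 5 can take up 5 × 126 = 630 ≥ 513 − 12, so one box can sit at its floor of 12.
Achievable: one at 12 and the other 5 totalling 501, which fits since 5 × 12 ≤ 501 ≤ 5 × 126.

12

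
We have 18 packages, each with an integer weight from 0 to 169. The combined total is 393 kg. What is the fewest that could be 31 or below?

6

Let j be the number exceeding 31. Then the total is ≥ 32·j + 0·(18 − j) = 0 + 32j.
So 32j ≤ 393 and j ≤ 12; hence at least 18 − 12 = 6 are ≤ 31.
Exactly 6 works: 6 values at 0 and 12 at 32 total 384; raise one of the low values by 9 (still ≤ 31) to hit 393.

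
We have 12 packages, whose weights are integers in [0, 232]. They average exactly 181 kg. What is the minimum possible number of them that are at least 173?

2

The total is 12 × 181 = 2172.
Suppose at most 12 − j of them reach 173; then j values are ≤ 172 and the rest ≤ 232.
The total is then ≤ 172·j + 232·(12 − j) = 2784 − 60j. For this to be ≥ 2172 we need j ≤ 10, so at least 12 − 10 = 2 must reach 173.
Exactly 2 works: 2 values at 232 and 10 at 172 total 2184; lower one of the high values by 12 (still ≥ 173) to hit 2172.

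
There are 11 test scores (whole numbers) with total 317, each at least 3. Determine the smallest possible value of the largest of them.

If every one of the 11 were at most 28, the total would be at most 11 × 28 = 308 < 317.
Taking 2 copies of 28 and 9 copies of 29 gives exactly 317, so 29 is attained.

29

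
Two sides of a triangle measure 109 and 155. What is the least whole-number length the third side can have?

The third side must exceed |109 − 155| = 46.
The smallest integer above 46 is 47.

47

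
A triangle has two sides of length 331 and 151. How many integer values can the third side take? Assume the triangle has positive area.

The triangle inequality gives |331 − 151| < c < 331 + 151, i.e. 180 < c < 482.
So c can be any integer from 181 to 481: 301 values.

301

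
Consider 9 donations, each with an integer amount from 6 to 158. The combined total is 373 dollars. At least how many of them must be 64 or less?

Each value above 64 is at least 65, contributing at least 65 − 6 = 59 above the floor 6.
The sum exceeds the floor total 54 by 319, so at most ⌊319/59⌋ = 5 exceed 64, and at least 4 are ≤ 64.
Exactly 4 works: 4 values at 6 and 5 at 65 total 349; raise one of the low values by 24 (still ≤ 64) to hit 373.

4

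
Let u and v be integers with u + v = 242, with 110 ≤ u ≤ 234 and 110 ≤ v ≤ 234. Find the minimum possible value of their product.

Since u + v is fixed, pushing one of them to its bound minimizes the product.
The extreme feasible split is u = 110, v = 132, giving uv = 14520.

14520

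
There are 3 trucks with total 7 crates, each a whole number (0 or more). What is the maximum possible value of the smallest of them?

The average is 7/3 < 3, so some value is ≤ 2.
Taking 2 copies of 2 and 1 copy of 3 gives exactly 7, so 2 is attained.

2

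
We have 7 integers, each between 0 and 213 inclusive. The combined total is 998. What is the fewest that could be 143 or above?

1

Each value short of 143 is at most 142, costing at least 213 − 142 = 71 against the maximum total of 1491.
We can afford to lose at most 1491 − 998 = 493, so at most ⌊493/71⌋ = 6 fall short, and at least 1 are ≥ 143.
Exactly 1 works: 1 value at 213 and 6 at 142 total 1065; lower one of the high values by 67 (still ≥ 143) to hit 998.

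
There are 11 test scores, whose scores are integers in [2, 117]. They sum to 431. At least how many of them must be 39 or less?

Each value above 39 is at least 40, contributing at least 40 − 2 = 38 above the floor 2.
The sum exceeds the floor total 22 by 409, so at most ⌊409/38⌋ = 10 exceed 39, and at least 1 are ≤ 39.
Exactly 1 works: 1 value at 2 and 10 at 40 total 402; raise one of the low values by 29 (still ≤ 39) to hit 431.

1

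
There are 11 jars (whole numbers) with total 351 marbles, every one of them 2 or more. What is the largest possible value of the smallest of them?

31

If every one of the 11 were at least 32, the total would be at least 11 × 32 = 352 > 351.
Equality holds with 1 value of 31 and 10 values of 32.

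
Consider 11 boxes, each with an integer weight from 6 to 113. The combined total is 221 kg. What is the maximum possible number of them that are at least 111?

Suppose k of them are at least 111. Those contribute at least 111 each and the other 11 − k at least 6 each.
So the total is at least 111k + 6(11 − k) = 66 + 105k. This must be ≤ 221, giving k ≤ 1.
k = 1 is achieved by 1 value at 111 and 10 at 6, total 171; add 50 to one value (staying below 111) to reach 221.

1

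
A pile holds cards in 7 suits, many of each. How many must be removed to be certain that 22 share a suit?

148

You could draw 21 of every suit without reaching 22 of any — 147 in all.
One more forces 22 of some suit, so 147 + 1 = 148.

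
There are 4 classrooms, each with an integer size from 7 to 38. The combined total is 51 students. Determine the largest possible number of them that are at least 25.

1

If k of the values are ≥ 25, the total is ≥ 25k + 7(4 − k).
Setting 25k + 7(4 − k) ≤ 51 gives 18k ≤ 23, so k ≤ 1.
k = 1 is achieved by 1 value at 25 and 3 at 7, total 46; add 5 to one value (staying below 25) to reach 51.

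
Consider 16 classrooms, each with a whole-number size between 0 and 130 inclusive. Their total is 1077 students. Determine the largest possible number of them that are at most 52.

Each value at 52 or below falls at least 130 − 52 = 78 short of the ceiling 130.
The ceiling total is 16 × 130 = 2080, and we need 1077, so at most ⌊(2080 − 1077)/78⌋ = 12 can be that low.
k = 12 is achieved by 12 values at 52 and 4 at 130, total 1144; lower one of the 130's by 67 (still > 52) to reach 1077.

12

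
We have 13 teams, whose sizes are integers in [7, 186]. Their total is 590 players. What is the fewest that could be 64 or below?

Each value above 64 is at least 65, contributing at least 65 − 7 = 58 above the floor 7.
The sum exceeds the floor total 91 by 499, so at most ⌊499/58⌋ = 8 exceed 64, and at least 5 are ≤ 64.
Exactly 5 works: 5 values at 7 and 8 at 65 total 555; raise one of the low values by 35 (still ≤ 64) to hit 590.

5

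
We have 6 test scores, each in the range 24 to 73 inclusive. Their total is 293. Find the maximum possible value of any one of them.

73

Maximizing one value means minimizing the remaining 5.
The other 5 contribute at least 5 × 24 = 120, leaving at most 293 − 120 = 173.
But each score is capped at 73, so the maximum is 73.
Achievable: one at 73 and the other 5 totalling 220, which fits since 5 × 24 ≤ 220 ≤ 5 × 73.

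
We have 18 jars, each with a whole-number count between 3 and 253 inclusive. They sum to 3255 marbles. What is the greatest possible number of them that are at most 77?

7

Each value at 77 or below falls at least 253 − 77 = 176 short of the ceiling 253.
The ceiling total is 18 × 253 = 4554, and we need 3255, so at most ⌊(4554 − 3255)/176⌋ = 7 can be that low.
k = 7 is achieved by 7 values at 77 and 11 at 253, total 3322; lower one of the 253's by 67 (still > 77) to reach 3255.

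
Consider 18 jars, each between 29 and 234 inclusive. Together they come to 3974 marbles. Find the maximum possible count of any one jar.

234

To make one jar as large as possible, make the other 17 as small as possible.
The other 17 contribute at least 17 × 29 = 493, leaving at most 3974 − 493 = 3481.
But each jar is capped at 234, so the maximum is 234.
Achievable: one at 234 and the other 17 totalling 3740, which fits since 17 × 29 ≤ 3740 ≤ 17 × 234.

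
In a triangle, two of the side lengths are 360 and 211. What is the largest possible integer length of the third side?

The third side must be less than 360 + 211 = 571.
The largest integer below 571 is 570.

570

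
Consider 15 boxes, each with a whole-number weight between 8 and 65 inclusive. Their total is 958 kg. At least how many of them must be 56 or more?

14

If only k of them are at least 56, the other 15 − k are at most 55, so the total is at most k·65 + (15 − k)·55.
This must reach 958, so k·65 + (15 − k)·55 ≥ 958, giving k ≥ 14.
Exactly 14 works: 14 values at 65 and 1 at 55 total 965; lower one of the high values by 7 (still ≥ 56) to hit 958.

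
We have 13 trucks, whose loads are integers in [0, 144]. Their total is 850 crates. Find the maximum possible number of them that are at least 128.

6

If k of the values are ≥ 128, the total is ≥ 128k + 0(13 − k).
Setting 128k + 0(13 − k) ≤ 850 gives 128k ≤ 850, so k ≤ 6.
k = 6 is achieved by 6 values at 128 and 7 at 0, total 768; add 82 to one value (staying below 128) to reach 850.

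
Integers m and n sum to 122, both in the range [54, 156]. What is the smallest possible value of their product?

mn = m(122 − m) is concave in m, so over [54, 68] it is minimized at an endpoint.
At the endpoint m = 54, n = 122 − 54 = 68, so mn = 54 × 68 = 3672.

3672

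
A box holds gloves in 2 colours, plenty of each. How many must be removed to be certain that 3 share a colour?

5

In the worst case you draw 2 of each of the 2 colours: 2 × 2 = 4.
One more forces 3 of some colour, so 4 + 1 = 5.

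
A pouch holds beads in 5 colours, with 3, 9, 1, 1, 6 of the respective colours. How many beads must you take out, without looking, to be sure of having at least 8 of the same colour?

19

In the worst case you take as many as possible of each colour without reaching 8: 3 + 7 + 1 + 1 + 6 = 18.
The next one must give 8 of some colour, so 18 + 1 = 19.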